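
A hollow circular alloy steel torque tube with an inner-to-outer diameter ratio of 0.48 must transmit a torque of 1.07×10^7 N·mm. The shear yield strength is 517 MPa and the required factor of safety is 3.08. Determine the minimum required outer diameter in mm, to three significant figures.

τ_allow = 517/3.08 = 167.9 MPa.
For a hollow shaft τ = 16T/[πd_o³(1−k⁴)] with k = 0.48, so 1−k⁴ = 0.9469.
d_o³ = 16T/[π τ_allow (1−k⁴)] = 16×1.0700×10^7/(π×167.9×0.9469) = 342800 mm³.
d_o = 69.99 mm.

d_o = 70.0 mm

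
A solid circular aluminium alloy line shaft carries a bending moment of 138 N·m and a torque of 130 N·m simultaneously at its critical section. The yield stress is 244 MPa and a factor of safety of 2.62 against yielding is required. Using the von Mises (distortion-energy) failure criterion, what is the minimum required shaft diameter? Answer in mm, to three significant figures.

σ_allow = σ_y/n = 244/2.62 = 93.13 MPa.
For a solid shaft σ_b = 32M/(πd³) and τ = 16T/(πd³), so the von Mises stress is σ' = (16/πd³)·√(4M²+3T²).
√(4M²+3T²) = √(4×(138000)² + 3×(130000)²) = 356200 N·mm.
d³ = 16×356200/(π×93.13) = 19480 mm³.
d = 26.91 mm.

d = 26.9 mm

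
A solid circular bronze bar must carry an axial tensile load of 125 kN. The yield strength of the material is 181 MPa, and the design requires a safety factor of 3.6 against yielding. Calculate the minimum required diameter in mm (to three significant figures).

Allowable stress σ_allow = 181/3.6 = 50.28 MPa.
Required area A = F/σ_allow = 125000/50.28 = 2486 mm².
A = πd²/4 → d = √(4A/π) = 56.26 mm.

d = 56.3 mm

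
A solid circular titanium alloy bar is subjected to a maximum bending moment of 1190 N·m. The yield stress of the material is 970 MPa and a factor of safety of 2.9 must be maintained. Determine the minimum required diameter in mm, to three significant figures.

σ_allow = 970/2.9 = 334.5 MPa.
For a solid circular section σ = 32M/(πd³), so d³ = 32M/(π σ_allow) = 32×1190000/(π×334.5) = 36240 mm³.
d = 33.09 mm.

d = 33.1 mm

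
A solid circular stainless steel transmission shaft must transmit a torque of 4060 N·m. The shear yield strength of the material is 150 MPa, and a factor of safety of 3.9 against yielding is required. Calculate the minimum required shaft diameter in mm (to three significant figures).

d = 81.3 mm

Allowable shear stress τ_allow = 150/3.9 = 38.46 MPa.
For a solid shaft τ = 16T/(πd³), so d³ = 16T/(π τ_allow) = 16×4060000/(π×38.46) = 537600 mm³.
d = (537600)^(1/3) = 81.31 mm.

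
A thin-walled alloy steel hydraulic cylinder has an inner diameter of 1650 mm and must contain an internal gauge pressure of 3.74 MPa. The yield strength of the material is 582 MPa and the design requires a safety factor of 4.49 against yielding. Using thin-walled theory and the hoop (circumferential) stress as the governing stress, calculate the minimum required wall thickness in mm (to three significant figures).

σ_allow = 582/4.49 = 129.6 MPa.
Hoop stress σ_h = pD/(2t), so t = pD/(2σ_allow) = 3.74×1650/(2×129.6) = 23.80 mm.

t = 23.8 mm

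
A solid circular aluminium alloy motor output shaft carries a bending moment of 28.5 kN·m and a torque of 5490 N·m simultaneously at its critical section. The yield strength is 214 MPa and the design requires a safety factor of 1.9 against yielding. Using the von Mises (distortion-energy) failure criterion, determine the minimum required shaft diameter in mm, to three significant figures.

σ_allow = σ_y/n = 214/1.9 = 112.6 MPa.
For a solid shaft σ_b = 32M/(πd³) and τ = 16T/(πd³), so the von Mises stress is σ' = (16/πd³)·√(4M²+3T²).
√(4M²+3T²) = √(4×(2.850×10^7)² + 3×(5.490×10^6)²) = 5.779×10^7 N·mm.
d³ = 16×5.779×10^7/(π×112.6) = 2.613×10^6 mm³.
d = 137.7 mm.

d = 138 mm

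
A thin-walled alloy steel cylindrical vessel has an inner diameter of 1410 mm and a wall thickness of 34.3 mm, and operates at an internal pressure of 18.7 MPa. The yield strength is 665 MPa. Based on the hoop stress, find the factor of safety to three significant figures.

σ_h = pD/(2t) = 18.7×1410/(2×34.3) = 384.4 MPa.
n = 665/384.4 = 1.730.

n = 1.73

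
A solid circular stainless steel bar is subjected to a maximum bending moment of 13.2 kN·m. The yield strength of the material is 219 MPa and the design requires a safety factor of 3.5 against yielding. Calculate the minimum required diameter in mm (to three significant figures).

d = 129 mm

σ_allow = 219/3.5 = 62.57 MPa.
For a solid circular section σ = 32M/(πd³), so d³ = 32M/(π σ_allow) = 32×1.3200×10^7/(π×62.57) = 2.149×10^6 mm³.
d = 129.0 mm.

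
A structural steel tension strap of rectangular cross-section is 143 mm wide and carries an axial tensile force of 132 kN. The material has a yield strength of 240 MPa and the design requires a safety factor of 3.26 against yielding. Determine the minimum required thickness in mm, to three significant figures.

σ_allow = 240/3.26 = 73.62 MPa.
Required area A = F/σ_allow = 132000/73.62 = 1793 mm².
t = A/w = 1793/143 = 12.54 mm.

t = 12.5 mm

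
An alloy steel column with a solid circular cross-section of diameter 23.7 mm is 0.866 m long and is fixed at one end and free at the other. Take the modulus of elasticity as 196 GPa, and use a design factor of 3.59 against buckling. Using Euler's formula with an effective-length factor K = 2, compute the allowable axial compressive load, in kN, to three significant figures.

P_allow = 2.78 kN

I = πd⁴/64 = π×23.7⁴/64 = 15490 mm⁴.
Effective length L_e = KL = 2×0.866 m = 1732 mm.
Euler critical load P_cr = π²EI/L_e² = π²×196000×15490/1732² = 9987 N.
P_allow = P_cr/n = 9987/3.59 = 2782 N.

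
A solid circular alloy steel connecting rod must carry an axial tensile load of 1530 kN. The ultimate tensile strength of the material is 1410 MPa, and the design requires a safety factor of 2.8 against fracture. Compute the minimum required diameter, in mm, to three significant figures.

Allowable stress σ_allow = 1410/2.8 = 503.6 MPa.
Required area A = F/σ_allow = 1530000/503.6 = 3038 mm².
A = πd²/4 → d = √(4A/π) = 62.20 mm.

d = 62.2 mm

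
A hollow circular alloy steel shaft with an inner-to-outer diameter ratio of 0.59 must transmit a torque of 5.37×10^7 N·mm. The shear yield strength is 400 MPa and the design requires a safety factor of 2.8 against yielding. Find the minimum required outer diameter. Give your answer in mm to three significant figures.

d_o = 130 mm

τ_allow = 400/2.8 = 142.9 MPa.
For a hollow shaft τ = 16T/[πd_o³(1−k⁴)] with k = 0.59, so 1−k⁴ = 0.8788.
d_o³ = 16T/[π τ_allow (1−k⁴)] = 16×5.3700×10^7/(π×142.9×0.8788) = 2.178×10^6 mm³.
d_o = 129.6 mm.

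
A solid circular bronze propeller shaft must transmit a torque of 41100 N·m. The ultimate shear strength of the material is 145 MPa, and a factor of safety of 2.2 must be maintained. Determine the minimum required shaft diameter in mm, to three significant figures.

Allowable shear stress τ_allow = 145/2.2 = 65.91 MPa.
For a solid shaft τ = 16T/(πd³), so d³ = 16T/(π τ_allow) = 16×4.1100×10^7/(π×65.91) = 3.176×10^6 mm³.
d = (3.176×10^6)^(1/3) = 147.0 mm.

d = 147 mm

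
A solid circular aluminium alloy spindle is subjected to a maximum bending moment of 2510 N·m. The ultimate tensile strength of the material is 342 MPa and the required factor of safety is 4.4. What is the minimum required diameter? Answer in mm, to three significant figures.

σ_allow = 342/4.4 = 77.73 MPa.
For a solid circular section σ = 32M/(πd³), so d³ = 32M/(π σ_allow) = 32×2510000/(π×77.73) = 328900 mm³.
d = 69.03 mm.

d = 69.0 mm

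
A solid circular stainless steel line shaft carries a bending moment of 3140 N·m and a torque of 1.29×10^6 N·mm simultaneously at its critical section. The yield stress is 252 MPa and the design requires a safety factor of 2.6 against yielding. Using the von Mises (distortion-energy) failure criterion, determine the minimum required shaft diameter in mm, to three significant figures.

d = 70.5 mm

σ_allow = σ_y/n = 252/2.6 = 96.92 MPa.
For a solid shaft σ_b = 32M/(πd³) and τ = 16T/(πd³), so the von Mises stress is σ' = (16/πd³)·√(4M²+3T²).
√(4M²+3T²) = √(4×(3.140×10^6)² + 3×(1.290×10^6)²) = 6.666×10^6 N·mm.
d³ = 16×6.666×10^6/(π×96.92) = 350300 mm³.
d = 70.49 mm.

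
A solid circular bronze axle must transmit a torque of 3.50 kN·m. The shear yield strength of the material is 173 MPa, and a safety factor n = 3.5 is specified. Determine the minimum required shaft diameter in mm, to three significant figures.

d = 71.2 mm

Allowable shear stress τ_allow = 173/3.5 = 49.43 MPa.
For a solid shaft τ = 16T/(πd³), so d³ = 16T/(π τ_allow) = 16×3500000/(π×49.43) = 360600 mm³.
d = (360600)^(1/3) = 71.18 mm.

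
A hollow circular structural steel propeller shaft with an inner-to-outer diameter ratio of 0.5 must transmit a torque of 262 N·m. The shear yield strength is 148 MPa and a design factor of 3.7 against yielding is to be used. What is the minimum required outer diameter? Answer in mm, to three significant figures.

τ_allow = 148/3.7 = 40.00 MPa.
For a hollow shaft τ = 16T/[πd_o³(1−k⁴)] with k = 0.5, so 1−k⁴ = 0.9375.
d_o³ = 16T/[π τ_allow (1−k⁴)] = 16×262000/(π×40.00×0.9375) = 35580 mm³.
d_o = 32.89 mm.

d_o = 32.9 mm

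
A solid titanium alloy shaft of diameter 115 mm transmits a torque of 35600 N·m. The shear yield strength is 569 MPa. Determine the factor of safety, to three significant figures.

n = 4.77

τ = 16T/(πd³) = 16×3.5600×10^7/(π×115³) = 119.2 MPa.
n = τ_limit/τ = 569/119.2 = 4.773.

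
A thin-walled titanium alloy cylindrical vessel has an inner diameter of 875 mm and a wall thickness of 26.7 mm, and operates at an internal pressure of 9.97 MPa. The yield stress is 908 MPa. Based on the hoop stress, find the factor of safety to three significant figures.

n = 5.56

σ_h = pD/(2t) = 9.97×875/(2×26.7) = 163.4 MPa.
n = 908/163.4 = 5.558.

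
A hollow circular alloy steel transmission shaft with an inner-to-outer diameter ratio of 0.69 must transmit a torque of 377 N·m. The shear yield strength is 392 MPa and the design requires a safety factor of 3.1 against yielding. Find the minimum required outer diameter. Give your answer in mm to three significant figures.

τ_allow = 392/3.1 = 126.5 MPa.
For a hollow shaft τ = 16T/[πd_o³(1−k⁴)] with k = 0.69, so 1−k⁴ = 0.7733.
d_o³ = 16T/[π τ_allow (1−k⁴)] = 16×377000/(π×126.5×0.7733) = 19630 mm³.
d_o = 26.98 mm.

d_o = 27.0 mm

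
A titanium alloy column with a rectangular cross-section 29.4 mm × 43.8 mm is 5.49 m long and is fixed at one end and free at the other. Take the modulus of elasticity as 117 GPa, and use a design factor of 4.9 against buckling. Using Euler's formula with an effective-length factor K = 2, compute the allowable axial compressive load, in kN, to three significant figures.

P_allow = 0.181 kN

Buckling occurs about the weak axis: I_min = h·b³/12 = 43.8×29.4³/12 = 92750 mm⁴ (b = 29.4 mm is the smaller dimension).
Effective length L_e = KL = 2×5.49 m = 10980 mm.
Euler critical load P_cr = π²EI/L_e² = π²×117000×92750/10980² = 888.4 N.
P_allow = P_cr/n = 888.4/4.9 = 181.3 N.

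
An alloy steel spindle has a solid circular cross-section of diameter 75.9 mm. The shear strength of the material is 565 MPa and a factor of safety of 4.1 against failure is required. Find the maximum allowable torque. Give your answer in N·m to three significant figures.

τ_allow = 565/4.1 = 137.8 MPa.
For a solid shaft T_allow = τ_allow·πd³/16; πd³/16 = π×75.9³/16 = 85850 mm³.
T_allow = 137.8×85850 = 1.183×10^7 N·mm = 11830 N·m.

T_allow = 11800 N·m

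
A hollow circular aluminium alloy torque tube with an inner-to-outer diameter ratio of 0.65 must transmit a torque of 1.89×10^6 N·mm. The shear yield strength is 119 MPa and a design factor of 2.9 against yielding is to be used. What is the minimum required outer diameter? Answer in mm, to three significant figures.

τ_allow = 119/2.9 = 41.03 MPa.
For a hollow shaft τ = 16T/[πd_o³(1−k⁴)] with k = 0.65, so 1−k⁴ = 0.8215.
d_o³ = 16T/[π τ_allow (1−k⁴)] = 16×1890000/(π×41.03×0.8215) = 285500 mm³.
d_o = 65.85 mm.

d_o = 65.9 mm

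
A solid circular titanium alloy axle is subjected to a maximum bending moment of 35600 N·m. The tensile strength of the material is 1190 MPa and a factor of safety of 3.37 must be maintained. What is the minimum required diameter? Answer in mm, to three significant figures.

d = 101 mm

σ_allow = 1190/3.37 = 353.1 MPa.
For a solid circular section σ = 32M/(πd³), so d³ = 32M/(π σ_allow) = 32×3.5600×10^7/(π×353.1) = 1.027×10^6 mm³.
d = 100.9 mm.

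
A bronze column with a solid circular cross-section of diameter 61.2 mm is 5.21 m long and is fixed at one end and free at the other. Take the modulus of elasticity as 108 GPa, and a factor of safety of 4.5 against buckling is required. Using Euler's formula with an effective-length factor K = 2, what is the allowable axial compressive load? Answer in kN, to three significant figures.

P_allow = 1.50 kN

I = πd⁴/64 = π×61.2⁴/64 = 688600 mm⁴.
Effective length L_e = KL = 2×5.21 m = 10420 mm.
Euler critical load P_cr = π²EI/L_e² = π²×108000×688600/10420² = 6760 N.
P_allow = P_cr/n = 6760/4.5 = 1502 N.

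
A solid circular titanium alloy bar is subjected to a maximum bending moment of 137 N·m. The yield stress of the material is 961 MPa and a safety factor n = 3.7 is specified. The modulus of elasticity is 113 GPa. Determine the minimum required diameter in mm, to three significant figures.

d = 17.5 mm

σ_allow = 961/3.7 = 259.7 MPa.
For a solid circular section σ = 32M/(πd³), so d³ = 32M/(π σ_allow) = 32×137000/(π×259.7) = 5373 mm³.
d = 17.51 mm.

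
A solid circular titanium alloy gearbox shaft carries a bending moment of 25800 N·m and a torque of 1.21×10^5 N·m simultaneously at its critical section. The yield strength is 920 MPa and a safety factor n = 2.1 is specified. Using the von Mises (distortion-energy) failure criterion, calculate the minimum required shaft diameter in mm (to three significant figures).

d = 136 mm

σ_allow = σ_y/n = 920/2.1 = 438.1 MPa.
For a solid shaft σ_b = 32M/(πd³) and τ = 16T/(πd³), so the von Mises stress is σ' = (16/πd³)·√(4M²+3T²).
√(4M²+3T²) = √(4×(2.580×10^7)² + 3×(1.210×10^8)²) = 2.158×10^8 N·mm.
d³ = 16×2.158×10^8/(π×438.1) = 2.509×10^6 mm³.
d = 135.9 mm.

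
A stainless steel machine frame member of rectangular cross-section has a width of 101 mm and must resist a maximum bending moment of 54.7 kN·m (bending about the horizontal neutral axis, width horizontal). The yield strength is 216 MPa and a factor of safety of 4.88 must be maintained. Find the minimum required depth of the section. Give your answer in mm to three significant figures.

h = 271 mm

σ_allow = 216/4.88 = 44.26 MPa.
For a rectangular section σ = 6M/(bh²), so h² = 6M/(b σ_allow) = 6×5.4700×10^7/(101×44.26) = 73410 mm².
h = 271.0 mm.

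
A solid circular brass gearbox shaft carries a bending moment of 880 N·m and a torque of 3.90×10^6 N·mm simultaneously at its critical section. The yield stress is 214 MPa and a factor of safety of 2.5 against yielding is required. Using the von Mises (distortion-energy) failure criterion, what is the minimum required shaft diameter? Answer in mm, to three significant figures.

σ_allow = σ_y/n = 214/2.5 = 85.60 MPa.
For a solid shaft σ_b = 32M/(πd³) and τ = 16T/(πd³), so the von Mises stress is σ' = (16/πd³)·√(4M²+3T²).
√(4M²+3T²) = √(4×(880000)² + 3×(3.900×10^6)²) = 6.981×10^6 N·mm.
d³ = 16×6.981×10^6/(π×85.60) = 415300 mm³.
d = 74.61 mm.

d = 74.6 mm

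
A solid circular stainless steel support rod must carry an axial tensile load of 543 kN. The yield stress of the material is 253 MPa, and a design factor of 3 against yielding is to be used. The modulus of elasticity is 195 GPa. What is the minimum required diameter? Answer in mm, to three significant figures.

Allowable stress σ_allow = 253/3 = 84.33 MPa.
Required area A = F/σ_allow = 543000/84.33 = 6439 mm².
A = πd²/4 → d = √(4A/π) = 90.54 mm.

d = 90.5 mm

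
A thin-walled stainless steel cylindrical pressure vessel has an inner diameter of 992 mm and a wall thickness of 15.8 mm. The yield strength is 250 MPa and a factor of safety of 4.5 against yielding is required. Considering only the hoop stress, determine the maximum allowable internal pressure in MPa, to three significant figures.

σ_allow = 250/4.5 = 55.56 MPa.
σ_h = pD/(2t) → p_allow = 2σ_allow t/D = 2×55.56×15.8/992 = 1.770 MPa.

p_allow = 1.77 MPa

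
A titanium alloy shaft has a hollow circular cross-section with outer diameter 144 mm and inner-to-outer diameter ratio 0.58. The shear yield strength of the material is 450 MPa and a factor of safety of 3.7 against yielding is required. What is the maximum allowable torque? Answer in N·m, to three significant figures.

T_allow = 63200 N·m

τ_allow = 450/3.7 = 121.6 MPa.
For a hollow shaft T_allow = τ_allow·πd_o³(1−k⁴)/16 with 1−k⁴ = 0.8868, so πd_o³(1−k⁴)/16 = 519900 mm³.
T_allow = 121.6×519900 = 6.324×10^7 N·mm = 63240 N·m.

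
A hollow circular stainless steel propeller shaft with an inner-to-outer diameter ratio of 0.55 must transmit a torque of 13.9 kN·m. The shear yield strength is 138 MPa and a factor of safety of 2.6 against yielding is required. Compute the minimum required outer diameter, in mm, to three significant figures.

τ_allow = 138/2.6 = 53.08 MPa.
For a hollow shaft τ = 16T/[πd_o³(1−k⁴)] with k = 0.55, so 1−k⁴ = 0.9085.
d_o³ = 16T/[π τ_allow (1−k⁴)] = 16×1.3900×10^7/(π×53.08×0.9085) = 1.468×10^6 mm³.
d_o = 113.7 mm.

d_o = 114 mm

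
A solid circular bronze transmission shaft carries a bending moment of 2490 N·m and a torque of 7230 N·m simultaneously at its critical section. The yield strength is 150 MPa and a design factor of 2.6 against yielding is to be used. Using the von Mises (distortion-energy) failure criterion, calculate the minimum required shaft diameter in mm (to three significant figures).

σ_allow = σ_y/n = 150/2.6 = 57.69 MPa.
For a solid shaft σ_b = 32M/(πd³) and τ = 16T/(πd³), so the von Mises stress is σ' = (16/πd³)·√(4M²+3T²).
√(4M²+3T²) = √(4×(2.490×10^6)² + 3×(7.230×10^6)²) = 1.348×10^7 N·mm.
d³ = 16×1.348×10^7/(π×57.69) = 1.190×10^6 mm³.
d = 106.0 mm.

d = 106 mm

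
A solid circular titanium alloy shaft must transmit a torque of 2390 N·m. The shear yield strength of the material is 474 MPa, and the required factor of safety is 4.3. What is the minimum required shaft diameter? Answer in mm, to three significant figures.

Allowable shear stress τ_allow = 474/4.3 = 110.2 MPa.
For a solid shaft τ = 16T/(πd³), so d³ = 16T/(π τ_allow) = 16×2390000/(π×110.2) = 110400 mm³.
d = (110400)^(1/3) = 47.98 mm.

d = 48.0 mm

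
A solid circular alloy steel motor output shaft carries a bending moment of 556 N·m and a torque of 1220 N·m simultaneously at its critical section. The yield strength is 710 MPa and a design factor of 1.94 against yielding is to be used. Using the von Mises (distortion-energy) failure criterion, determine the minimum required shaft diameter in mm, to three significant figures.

σ_allow = σ_y/n = 710/1.94 = 366.0 MPa.
For a solid shaft σ_b = 32M/(πd³) and τ = 16T/(πd³), so the von Mises stress is σ' = (16/πd³)·√(4M²+3T²).
√(4M²+3T²) = √(4×(556000)² + 3×(1.220×10^6)²) = 2.388×10^6 N·mm.
d³ = 16×2.388×10^6/(π×366.0) = 33230 mm³.
d = 32.15 mm.

d = 32.1 mm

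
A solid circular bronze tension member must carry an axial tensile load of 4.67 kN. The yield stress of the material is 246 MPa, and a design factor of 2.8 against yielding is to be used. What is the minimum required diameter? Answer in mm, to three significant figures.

Allowable stress σ_allow = 246/2.8 = 87.86 MPa.
Required area A = F/σ_allow = 4670.0/87.86 = 53.15 mm².
A = πd²/4 → d = √(4A/π) = 8.227 mm.

d = 8.23 mm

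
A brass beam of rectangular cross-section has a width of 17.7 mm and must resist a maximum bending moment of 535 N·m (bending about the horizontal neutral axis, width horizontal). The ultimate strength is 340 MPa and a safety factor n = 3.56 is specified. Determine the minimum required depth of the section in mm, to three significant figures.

h = 43.6 mm

σ_allow = 340/3.56 = 95.51 MPa.
For a rectangular section σ = 6M/(bh²), so h² = 6M/(b σ_allow) = 6×535000/(17.7×95.51) = 1899 mm².
h = 43.58 mm.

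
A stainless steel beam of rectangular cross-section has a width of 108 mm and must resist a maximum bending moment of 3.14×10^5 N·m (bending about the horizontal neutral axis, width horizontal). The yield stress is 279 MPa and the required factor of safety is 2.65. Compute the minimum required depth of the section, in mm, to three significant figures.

σ_allow = 279/2.65 = 105.3 MPa.
For a rectangular section σ = 6M/(bh²), so h² = 6M/(b σ_allow) = 6×3.1400×10^8/(108×105.3) = 165700 mm².
h = 407.1 mm.

h = 407 mm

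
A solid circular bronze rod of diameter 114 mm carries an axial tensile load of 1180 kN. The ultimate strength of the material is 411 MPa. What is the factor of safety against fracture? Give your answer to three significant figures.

n = 3.56

A = πd²/4 = 10210 mm².
σ = F/A = 1180000/10210 = 115.6 MPa.
n = 411/115.6 = 3.555.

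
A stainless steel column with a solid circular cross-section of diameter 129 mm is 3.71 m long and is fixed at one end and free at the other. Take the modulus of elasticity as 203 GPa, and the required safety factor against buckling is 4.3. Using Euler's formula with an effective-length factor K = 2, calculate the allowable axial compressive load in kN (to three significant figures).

P_allow = 115 kN

I = πd⁴/64 = π×129⁴/64 = 1.359×10^7 mm⁴.
Effective length L_e = KL = 2×3.71 m = 7420 mm.
Euler critical load P_cr = π²EI/L_e² = π²×203000×1.359×10^7/7420² = 494700 N.
P_allow = P_cr/n = 494700/4.3 = 115000 N.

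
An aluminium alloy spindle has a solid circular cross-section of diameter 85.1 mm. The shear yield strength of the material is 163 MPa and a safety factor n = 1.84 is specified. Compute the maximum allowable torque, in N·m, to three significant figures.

T_allow = 10700 N·m

τ_allow = 163/1.84 = 88.59 MPa.
For a solid shaft T_allow = τ_allow·πd³/16; πd³/16 = π×85.1³/16 = 121000 mm³.
T_allow = 88.59×121000 = 1.072×10^7 N·mm = 10720 N·m.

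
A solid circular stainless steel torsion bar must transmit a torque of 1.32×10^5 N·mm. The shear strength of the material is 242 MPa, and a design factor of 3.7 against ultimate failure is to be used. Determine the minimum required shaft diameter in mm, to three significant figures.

Allowable shear stress τ_allow = 242/3.7 = 65.41 MPa.
For a solid shaft τ = 16T/(πd³), so d³ = 16T/(π τ_allow) = 16×132000/(π×65.41) = 10280 mm³.
d = (10280)^(1/3) = 21.74 mm.

d = 21.7 mm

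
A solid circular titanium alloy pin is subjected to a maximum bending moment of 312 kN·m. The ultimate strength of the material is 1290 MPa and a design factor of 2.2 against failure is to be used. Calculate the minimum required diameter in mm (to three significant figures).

σ_allow = 1290/2.2 = 586.4 MPa.
For a solid circular section σ = 32M/(πd³), so d³ = 32M/(π σ_allow) = 32×3.1200×10^8/(π×586.4) = 5.420×10^6 mm³.
d = 175.7 mm.

d = 176 mm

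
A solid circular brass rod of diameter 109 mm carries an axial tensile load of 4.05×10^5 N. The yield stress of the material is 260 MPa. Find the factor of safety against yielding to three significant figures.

n = 5.99

A = πd²/4 = 9331 mm².
σ = F/A = 405000/9331 = 43.40 MPa.
n = 260/43.40 = 5.990.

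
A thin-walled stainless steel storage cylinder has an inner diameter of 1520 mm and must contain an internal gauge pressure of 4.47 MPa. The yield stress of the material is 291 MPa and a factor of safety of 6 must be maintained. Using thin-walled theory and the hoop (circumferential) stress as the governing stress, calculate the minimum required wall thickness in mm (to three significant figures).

t = 70.0 mm

σ_allow = 291/6 = 48.50 MPa.
Hoop stress σ_h = pD/(2t), so t = pD/(2σ_allow) = 4.47×1520/(2×48.50) = 70.05 mm.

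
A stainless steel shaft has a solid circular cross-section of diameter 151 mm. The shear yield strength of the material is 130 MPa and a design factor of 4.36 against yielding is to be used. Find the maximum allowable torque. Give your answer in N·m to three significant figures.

τ_allow = 130/4.36 = 29.82 MPa.
For a solid shaft T_allow = τ_allow·πd³/16; πd³/16 = π×151³/16 = 676000 mm³.
T_allow = 29.82×676000 = 2.016×10^7 N·mm = 20160 N·m.

T_allow = 20200 N·m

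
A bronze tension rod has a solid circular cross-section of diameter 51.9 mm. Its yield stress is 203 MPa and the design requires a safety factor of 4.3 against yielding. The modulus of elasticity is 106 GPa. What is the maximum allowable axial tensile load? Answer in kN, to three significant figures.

F_allow = 99.9 kN

σ_allow = 203/4.3 = 47.21 MPa.
A = πd²/4 = π×51.9²/4 = 2116 mm².
F_allow = σ_allow × A = 47.21×2116 = 99870 N.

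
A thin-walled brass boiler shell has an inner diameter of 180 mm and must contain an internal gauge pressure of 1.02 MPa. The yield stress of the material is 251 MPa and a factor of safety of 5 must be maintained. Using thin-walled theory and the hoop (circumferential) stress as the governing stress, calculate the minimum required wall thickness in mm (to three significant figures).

σ_allow = 251/5 = 50.20 MPa.
Hoop stress σ_h = pD/(2t), so t = pD/(2σ_allow) = 1.02×180/(2×50.20) = 1.829 mm.

t = 1.83 mm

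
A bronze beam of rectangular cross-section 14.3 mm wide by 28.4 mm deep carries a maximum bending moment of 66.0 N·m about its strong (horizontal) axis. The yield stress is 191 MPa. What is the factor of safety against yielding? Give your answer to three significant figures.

n = 5.56

Section modulus S = bh²/6 = 14.3×28.4²/6 = 1922 mm³.
σ = M/S = 66000/1922 = 34.33 MPa.
n = 191/34.33 = 5.563.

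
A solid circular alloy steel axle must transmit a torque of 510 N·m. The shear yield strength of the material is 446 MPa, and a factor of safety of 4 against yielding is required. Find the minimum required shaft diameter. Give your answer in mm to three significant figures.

d = 28.6 mm

Allowable shear stress τ_allow = 446/4 = 111.5 MPa.
For a solid shaft τ = 16T/(πd³), so d³ = 16T/(π τ_allow) = 16×510000/(π×111.5) = 23300 mm³.
d = (23300)^(1/3) = 28.56 mm.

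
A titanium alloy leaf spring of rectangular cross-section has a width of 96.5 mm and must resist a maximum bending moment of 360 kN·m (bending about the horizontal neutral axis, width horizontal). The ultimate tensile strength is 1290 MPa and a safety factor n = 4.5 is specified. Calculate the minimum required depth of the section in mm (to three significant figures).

σ_allow = 1290/4.5 = 286.7 MPa.
For a rectangular section σ = 6M/(bh²), so h² = 6M/(b σ_allow) = 6×3.6000×10^8/(96.5×286.7) = 78080 mm².
h = 279.4 mm.

h = 279 mm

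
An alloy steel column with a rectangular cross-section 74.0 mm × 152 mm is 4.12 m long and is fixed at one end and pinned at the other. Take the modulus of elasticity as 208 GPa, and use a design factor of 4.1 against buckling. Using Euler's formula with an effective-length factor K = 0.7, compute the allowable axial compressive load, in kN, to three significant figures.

Buckling occurs about the weak axis: I_min = h·b³/12 = 152×74.0³/12 = 5.133×10^6 mm⁴ (b = 74.0 mm is the smaller dimension).
Effective length L_e = KL = 0.7×4.12 m = 2884 mm.
Euler critical load P_cr = π²EI/L_e² = π²×208000×5.133×10^6/2884² = 1.267×10^6 N.
P_allow = P_cr/n = 1.267×10^6/4.1 = 309000 N.

P_allow = 309 kN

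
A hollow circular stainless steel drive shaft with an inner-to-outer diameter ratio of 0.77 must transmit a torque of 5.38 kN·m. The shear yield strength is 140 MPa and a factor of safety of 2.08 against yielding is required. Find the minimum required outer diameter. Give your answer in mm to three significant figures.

d_o = 85.6 mm

τ_allow = 140/2.08 = 67.31 MPa.
For a hollow shaft τ = 16T/[πd_o³(1−k⁴)] with k = 0.77, so 1−k⁴ = 0.6485.
d_o³ = 16T/[π τ_allow (1−k⁴)] = 16×5380000/(π×67.31×0.6485) = 627800 mm³.
d_o = 85.62 mm.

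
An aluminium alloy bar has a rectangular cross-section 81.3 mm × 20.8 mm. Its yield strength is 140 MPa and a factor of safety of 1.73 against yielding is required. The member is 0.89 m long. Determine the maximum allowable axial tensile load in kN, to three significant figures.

F_allow = 137 kN

σ_allow = 140/1.73 = 80.92 MPa.
A = 81.3×20.8 = 1691 mm².
F_allow = σ_allow × A = 80.92×1691 = 136800 N.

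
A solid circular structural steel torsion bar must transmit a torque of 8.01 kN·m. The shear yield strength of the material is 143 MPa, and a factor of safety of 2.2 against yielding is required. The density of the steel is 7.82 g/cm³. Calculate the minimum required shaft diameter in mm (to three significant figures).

d = 85.6 mm

Allowable shear stress τ_allow = 143/2.2 = 65.00 MPa.
For a solid shaft τ = 16T/(πd³), so d³ = 16T/(π τ_allow) = 16×8010000/(π×65.00) = 627600 mm³.
d = (627600)^(1/3) = 85.62 mm.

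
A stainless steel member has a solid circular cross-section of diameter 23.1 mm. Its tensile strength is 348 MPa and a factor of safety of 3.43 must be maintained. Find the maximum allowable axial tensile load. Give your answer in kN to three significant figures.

σ_allow = 348/3.43 = 101.5 MPa.
A = πd²/4 = π×23.1²/4 = 419.1 mm².
F_allow = σ_allow × A = 101.5×419.1 = 42520 N.

F_allow = 42.5 kN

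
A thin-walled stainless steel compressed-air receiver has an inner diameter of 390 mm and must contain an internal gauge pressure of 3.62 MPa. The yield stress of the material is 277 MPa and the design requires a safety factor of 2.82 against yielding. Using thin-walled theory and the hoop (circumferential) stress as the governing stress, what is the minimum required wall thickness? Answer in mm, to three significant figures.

σ_allow = 277/2.82 = 98.23 MPa.
Hoop stress σ_h = pD/(2t), so t = pD/(2σ_allow) = 3.62×390/(2×98.23) = 7.186 mm.

t = 7.19 mm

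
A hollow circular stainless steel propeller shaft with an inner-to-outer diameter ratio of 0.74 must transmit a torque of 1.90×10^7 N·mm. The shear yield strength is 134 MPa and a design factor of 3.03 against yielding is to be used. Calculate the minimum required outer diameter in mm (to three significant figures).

τ_allow = 134/3.03 = 44.22 MPa.
For a hollow shaft τ = 16T/[πd_o³(1−k⁴)] with k = 0.74, so 1−k⁴ = 0.7001.
d_o³ = 16T/[π τ_allow (1−k⁴)] = 16×1.9000×10^7/(π×44.22×0.7001) = 3.125×10^6 mm³.
d_o = 146.2 mm.

d_o = 146 mm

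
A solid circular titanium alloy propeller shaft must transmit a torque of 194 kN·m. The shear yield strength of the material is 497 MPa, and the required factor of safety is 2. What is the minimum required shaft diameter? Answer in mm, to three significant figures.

d = 158 mm

Allowable shear stress τ_allow = 497/2 = 248.5 MPa.
For a solid shaft τ = 16T/(πd³), so d³ = 16T/(π τ_allow) = 16×1.9400×10^8/(π×248.5) = 3.976×10^6 mm³.
d = (3.976×10^6)^(1/3) = 158.4 mm.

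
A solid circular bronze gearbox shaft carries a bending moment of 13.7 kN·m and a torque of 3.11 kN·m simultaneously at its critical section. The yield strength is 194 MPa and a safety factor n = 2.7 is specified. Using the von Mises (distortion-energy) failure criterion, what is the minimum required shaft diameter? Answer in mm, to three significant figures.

σ_allow = σ_y/n = 194/2.7 = 71.85 MPa.
For a solid shaft σ_b = 32M/(πd³) and τ = 16T/(πd³), so the von Mises stress is σ' = (16/πd³)·√(4M²+3T²).
√(4M²+3T²) = √(4×(1.370×10^7)² + 3×(3.110×10^6)²) = 2.792×10^7 N·mm.
d³ = 16×2.792×10^7/(π×71.85) = 1.979×10^6 mm³.
d = 125.6 mm.

d = 126 mm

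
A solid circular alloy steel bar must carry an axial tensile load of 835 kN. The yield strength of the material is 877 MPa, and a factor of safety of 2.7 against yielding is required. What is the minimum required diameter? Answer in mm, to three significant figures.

Allowable stress σ_allow = 877/2.7 = 324.8 MPa.
Required area A = F/σ_allow = 835000/324.8 = 2571 mm².
A = πd²/4 → d = √(4A/π) = 57.21 mm.

d = 57.2 mm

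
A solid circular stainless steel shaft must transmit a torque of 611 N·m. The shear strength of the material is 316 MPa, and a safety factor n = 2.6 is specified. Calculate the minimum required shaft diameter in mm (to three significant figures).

d = 29.5 mm

Allowable shear stress τ_allow = 316/2.6 = 121.5 MPa.
For a solid shaft τ = 16T/(πd³), so d³ = 16T/(π τ_allow) = 16×611000/(π×121.5) = 25600 mm³.
d = (25600)^(1/3) = 29.47 mm.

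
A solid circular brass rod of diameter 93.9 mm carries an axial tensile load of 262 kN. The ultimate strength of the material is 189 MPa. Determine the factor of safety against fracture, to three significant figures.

n = 5.00

A = πd²/4 = 6925 mm².
σ = F/A = 262000/6925 = 37.83 MPa.
n = 189/37.83 = 4.996.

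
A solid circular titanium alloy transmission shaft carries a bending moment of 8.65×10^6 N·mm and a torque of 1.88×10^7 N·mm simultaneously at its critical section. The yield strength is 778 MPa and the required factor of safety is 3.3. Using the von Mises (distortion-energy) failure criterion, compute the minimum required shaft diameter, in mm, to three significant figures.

d = 92.7 mm

σ_allow = σ_y/n = 778/3.3 = 235.8 MPa.
For a solid shaft σ_b = 32M/(πd³) and τ = 16T/(πd³), so the von Mises stress is σ' = (16/πd³)·√(4M²+3T²).
√(4M²+3T²) = √(4×(8.650×10^6)² + 3×(1.880×10^7)²) = 3.687×10^7 N·mm.
d³ = 16×3.687×10^7/(π×235.8) = 796500 mm³.
d = 92.70 mm.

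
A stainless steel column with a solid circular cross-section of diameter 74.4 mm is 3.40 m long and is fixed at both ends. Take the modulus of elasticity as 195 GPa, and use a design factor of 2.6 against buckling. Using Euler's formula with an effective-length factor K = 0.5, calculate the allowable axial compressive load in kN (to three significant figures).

I = πd⁴/64 = π×74.4⁴/64 = 1.504×10^6 mm⁴.
Effective length L_e = KL = 0.5×3.40 m = 1700 mm.
Euler critical load P_cr = π²EI/L_e² = π²×195000×1.504×10^6/1700² = 1.002×10^6 N.
P_allow = P_cr/n = 1.002×10^6/2.6 = 385200 N.

P_allow = 385 kN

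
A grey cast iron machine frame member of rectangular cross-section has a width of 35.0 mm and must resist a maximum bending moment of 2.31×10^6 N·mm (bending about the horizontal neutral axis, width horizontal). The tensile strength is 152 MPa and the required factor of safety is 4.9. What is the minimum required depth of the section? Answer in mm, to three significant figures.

σ_allow = 152/4.9 = 31.02 MPa.
For a rectangular section σ = 6M/(bh²), so h² = 6M/(b σ_allow) = 6×2310000/(35.0×31.02) = 12770 mm².
h = 113.0 mm.

h = 113 mm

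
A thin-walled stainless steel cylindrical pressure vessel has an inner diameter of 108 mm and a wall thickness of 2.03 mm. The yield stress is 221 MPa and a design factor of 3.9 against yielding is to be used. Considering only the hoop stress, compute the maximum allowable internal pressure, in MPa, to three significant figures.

σ_allow = 221/3.9 = 56.67 MPa.
σ_h = pD/(2t) → p_allow = 2σ_allow t/D = 2×56.67×2.03/108 = 2.130 MPa.

p_allow = 2.13 MPa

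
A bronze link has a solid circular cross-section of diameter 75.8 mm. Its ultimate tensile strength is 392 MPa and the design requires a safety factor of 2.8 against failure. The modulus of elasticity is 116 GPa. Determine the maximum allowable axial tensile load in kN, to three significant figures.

σ_allow = 392/2.8 = 140.0 MPa.
A = πd²/4 = π×75.8²/4 = 4513 mm².
F_allow = σ_allow × A = 140.0×4513 = 631800 N.

F_allow = 632 kN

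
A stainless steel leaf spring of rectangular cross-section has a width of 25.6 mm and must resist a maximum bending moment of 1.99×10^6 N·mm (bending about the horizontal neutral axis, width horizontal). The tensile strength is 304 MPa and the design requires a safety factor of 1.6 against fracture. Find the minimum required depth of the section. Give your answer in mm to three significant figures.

h = 49.5 mm

σ_allow = 304/1.6 = 190.0 MPa.
For a rectangular section σ = 6M/(bh²), so h² = 6M/(b σ_allow) = 6×1990000/(25.6×190.0) = 2455 mm².
h = 49.55 mm.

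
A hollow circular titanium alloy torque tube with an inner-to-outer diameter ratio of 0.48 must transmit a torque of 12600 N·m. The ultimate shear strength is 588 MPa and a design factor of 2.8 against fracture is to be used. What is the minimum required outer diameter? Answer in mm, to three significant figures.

τ_allow = 588/2.8 = 210.0 MPa.
For a hollow shaft τ = 16T/[πd_o³(1−k⁴)] with k = 0.48, so 1−k⁴ = 0.9469.
d_o³ = 16T/[π τ_allow (1−k⁴)] = 16×1.2600×10^7/(π×210.0×0.9469) = 322700 mm³.
d_o = 68.59 mm.

d_o = 68.6 mm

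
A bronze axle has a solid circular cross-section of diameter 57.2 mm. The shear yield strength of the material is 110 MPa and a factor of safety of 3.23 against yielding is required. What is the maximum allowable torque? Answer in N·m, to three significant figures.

T_allow = 1250 N·m

τ_allow = 110/3.23 = 34.06 MPa.
For a solid shaft T_allow = τ_allow·πd³/16; πd³/16 = π×57.2³/16 = 36750 mm³.
T_allow = 34.06×36750 = 1.251×10^6 N·mm = 1251 N·m.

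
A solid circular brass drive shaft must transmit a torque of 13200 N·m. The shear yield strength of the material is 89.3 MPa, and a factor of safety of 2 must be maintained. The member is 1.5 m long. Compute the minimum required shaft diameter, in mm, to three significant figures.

d = 115 mm

Allowable shear stress τ_allow = 89.3/2 = 44.65 MPa.
For a solid shaft τ = 16T/(πd³), so d³ = 16T/(π τ_allow) = 16×1.3200×10^7/(π×44.65) = 1.506×10^6 mm³.
d = (1.506×10^6)^(1/3) = 114.6 mm.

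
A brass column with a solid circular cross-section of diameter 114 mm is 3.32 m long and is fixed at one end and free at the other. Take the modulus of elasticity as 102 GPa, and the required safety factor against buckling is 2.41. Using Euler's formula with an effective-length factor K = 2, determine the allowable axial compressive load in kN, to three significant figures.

I = πd⁴/64 = π×114⁴/64 = 8.291×10^6 mm⁴.
Effective length L_e = KL = 2×3.32 m = 6640 mm.
Euler critical load P_cr = π²EI/L_e² = π²×102000×8.291×10^6/6640² = 189300 N.
P_allow = P_cr/n = 189300/2.41 = 78550 N.

P_allow = 78.5 kN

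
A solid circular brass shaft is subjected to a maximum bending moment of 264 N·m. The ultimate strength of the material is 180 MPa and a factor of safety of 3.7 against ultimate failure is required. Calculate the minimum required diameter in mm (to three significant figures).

σ_allow = 180/3.7 = 48.65 MPa.
For a solid circular section σ = 32M/(πd³), so d³ = 32M/(π σ_allow) = 32×264000/(π×48.65) = 55280 mm³.
d = 38.09 mm.

d = 38.1 mm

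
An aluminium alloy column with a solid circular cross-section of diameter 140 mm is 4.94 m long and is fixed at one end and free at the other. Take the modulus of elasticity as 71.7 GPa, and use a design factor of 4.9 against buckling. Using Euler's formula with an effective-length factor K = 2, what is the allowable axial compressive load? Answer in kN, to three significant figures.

P_allow = 27.9 kN

I = πd⁴/64 = π×140⁴/64 = 1.886×10^7 mm⁴.
Effective length L_e = KL = 2×4.94 m = 9880 mm.
Euler critical load P_cr = π²EI/L_e² = π²×71700×1.886×10^7/9880² = 136700 N.
P_allow = P_cr/n = 136700/4.9 = 27900 N.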